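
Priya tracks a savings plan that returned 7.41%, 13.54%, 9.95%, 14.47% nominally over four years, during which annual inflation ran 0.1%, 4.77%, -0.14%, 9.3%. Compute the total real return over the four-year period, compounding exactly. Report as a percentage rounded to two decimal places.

34.09%

Nominal growth factor = 1.0741 × 1.1354 × 1.0995 × 1.1447 = 1.534902
Price-level growth factor = 1.0010 × 1.0477 × 0.9986 × 1.0930 = 1.144676
Real growth factor = 1.534902 / 1.144676 = 1.340904
Total real return = 1.340904 − 1 → 34.09%.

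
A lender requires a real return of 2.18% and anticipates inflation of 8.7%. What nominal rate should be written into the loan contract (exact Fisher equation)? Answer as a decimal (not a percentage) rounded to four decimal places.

(1 + i) = (1 + r)(1 + π) = 1.02180 × 1.08700 = 1.1106966
i = 1.1106966 − 1, so the required nominal rate is 0.1107.

0.1107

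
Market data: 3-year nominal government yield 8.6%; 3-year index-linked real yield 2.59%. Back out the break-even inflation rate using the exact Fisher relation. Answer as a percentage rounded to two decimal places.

5.86%

(1 + π) = (1 + i)/(1 + r) = 1.08600 / 1.02590 = 1.058583
Break-even inflation = 1.058583 − 1 → 5.86%.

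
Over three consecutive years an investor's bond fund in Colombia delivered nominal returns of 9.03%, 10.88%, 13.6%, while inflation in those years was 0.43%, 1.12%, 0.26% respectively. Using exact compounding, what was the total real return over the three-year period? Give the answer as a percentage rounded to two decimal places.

Compound the nominal returns: 1.0903 × 1.1088 × 1.1360 = 1.373338.
Compound inflation: 1.0043 × 1.0112 × 1.0026 = 1.018189.
Deflate: 1.373338 / 1.018189 = 1.348806.
Total real return = 1.348806 − 1 → 34.88%.

34.88%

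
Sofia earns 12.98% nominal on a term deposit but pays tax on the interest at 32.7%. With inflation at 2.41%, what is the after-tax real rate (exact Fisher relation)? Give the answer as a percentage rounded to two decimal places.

After-tax nominal return = 12.98% × (1 − 0.327) = 8.73554%.
1 + r = 1.0873554 / 1.02410 = 1.061767
After-tax real rate = 1.061767 − 1 → 6.18%.

6.18%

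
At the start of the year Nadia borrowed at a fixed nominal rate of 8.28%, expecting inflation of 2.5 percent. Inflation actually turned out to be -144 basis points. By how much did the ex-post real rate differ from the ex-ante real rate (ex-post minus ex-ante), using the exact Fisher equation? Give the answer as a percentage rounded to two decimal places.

Ex-ante: (1 + 0.0828)/(1 + 0.0250) − 1 = 5.6390%
Ex-post: (1 + 0.0828)/(1 − 0.0144) − 1 = 9.8620%
Difference (ex-post − ex-ante) = 4.2230% → 4.22%.

4.22%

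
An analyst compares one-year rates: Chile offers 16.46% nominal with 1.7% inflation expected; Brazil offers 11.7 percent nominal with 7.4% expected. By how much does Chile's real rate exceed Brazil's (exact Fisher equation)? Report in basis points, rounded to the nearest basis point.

Chile: (1 + 0.1646)/(1 + 0.0170) − 1 = 14.5133%
Brazil: (1 + 0.1170)/(1 + 0.0740) − 1 = 4.0037%
Differential = 14.5133% − 4.0037% = 10.5095% → 1051 basis points.

1051 basis points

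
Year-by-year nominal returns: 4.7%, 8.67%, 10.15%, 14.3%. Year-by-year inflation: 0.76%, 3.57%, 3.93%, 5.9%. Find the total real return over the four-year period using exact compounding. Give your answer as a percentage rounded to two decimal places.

Compound the nominal returns: 1.0470 × 1.0867 × 1.1015 × 1.1430 = 1.432475.
Compound inflation: 1.0076 × 1.0357 × 1.0393 × 1.0590 = 1.148574.
Deflate: 1.432475 / 1.148574 = 1.247177.
Total real return = 1.247177 − 1 → 24.72%.

24.72%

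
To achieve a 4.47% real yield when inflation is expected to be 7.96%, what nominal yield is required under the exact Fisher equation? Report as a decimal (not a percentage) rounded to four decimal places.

0.1279

(1 + i) = (1 + r)(1 + π) = 1.04470 × 1.07960 = 1.12785812
i = 1.12785812 − 1, so the required nominal rate is 0.1279.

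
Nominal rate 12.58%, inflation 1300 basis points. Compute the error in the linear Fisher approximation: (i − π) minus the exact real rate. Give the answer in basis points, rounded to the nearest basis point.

Approximate: r ≈ 12.580% − 13.000% = -0.4200%
Exact: (1 + 0.1258)/(1 + 0.1300) − 1 = -0.3717%
Error = -0.4200% − (-0.3717%) = -0.0483% → -5 basis points.

-5 basis points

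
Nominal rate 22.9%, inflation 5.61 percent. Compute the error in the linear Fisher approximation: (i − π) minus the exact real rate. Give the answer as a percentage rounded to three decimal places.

0.918%

Approximate: r ≈ 22.900% − 5.610% = 17.2900%
Exact: (1 + 0.2290)/(1 + 0.0561) − 1 = 16.3716%
Error = 17.2900% − 16.3716% = 0.9184% → 0.918%.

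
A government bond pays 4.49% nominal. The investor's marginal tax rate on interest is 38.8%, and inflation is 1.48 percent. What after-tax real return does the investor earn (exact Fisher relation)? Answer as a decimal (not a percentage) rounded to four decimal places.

0.0125

After-tax nominal return = 4.49% × (1 − 0.388) = 2.74788%.
1 + r = 1.0274788 / 1.01480 = 1.012494
After-tax real rate = 1.012494 − 1 → 0.0125.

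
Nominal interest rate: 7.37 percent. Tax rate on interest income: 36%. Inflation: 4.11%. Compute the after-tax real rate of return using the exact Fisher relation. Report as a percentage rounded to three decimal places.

After-tax nominal return = 7.37% × (1 − 0.36) = 4.7168%.
1 + r = 1.047168 / 1.04110 = 1.005828
After-tax real rate = 1.005828 − 1 → 0.583%.

0.583%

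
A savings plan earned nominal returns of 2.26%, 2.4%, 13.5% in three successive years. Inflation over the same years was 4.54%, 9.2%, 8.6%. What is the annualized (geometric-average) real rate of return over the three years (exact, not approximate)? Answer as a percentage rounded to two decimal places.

Nominal growth factor = 1.0226 × 1.0240 × 1.1350 = 1.18850662
Price-level growth factor = 1.0454 × 1.0920 × 1.0860 = 1.23975240
Real growth factor = 1.18850662 / 1.23975240 = 0.95866450
Annualized real rate = 0.95866450^(1/3) − 1 = -1.3973% → -1.40%.

-1.40%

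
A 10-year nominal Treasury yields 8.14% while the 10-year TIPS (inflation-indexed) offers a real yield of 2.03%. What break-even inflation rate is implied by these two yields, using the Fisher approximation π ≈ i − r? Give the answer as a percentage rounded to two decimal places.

π ≈ i − r = 8.14% − 2.03% → 6.11%.

6.11%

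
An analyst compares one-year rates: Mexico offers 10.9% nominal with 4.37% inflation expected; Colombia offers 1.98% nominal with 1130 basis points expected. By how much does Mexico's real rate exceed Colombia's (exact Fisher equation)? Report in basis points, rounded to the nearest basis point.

Mexico: (1 + 0.1090)/(1 + 0.0437) − 1 = 6.2566%
Colombia: (1 + 0.0198)/(1 + 0.1130) − 1 = -8.3738%
Differential = 6.2566% − (-8.3738%) = 14.6304% → 1463 basis points.

1463 basis points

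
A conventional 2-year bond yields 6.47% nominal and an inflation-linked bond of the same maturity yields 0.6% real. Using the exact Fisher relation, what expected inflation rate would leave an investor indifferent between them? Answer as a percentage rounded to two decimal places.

(1 + π) = (1 + i)/(1 + r) = 1.06470 / 1.00600 = 1.0583499
Break-even inflation = 1.0583499 − 1 → 5.83%.

5.83%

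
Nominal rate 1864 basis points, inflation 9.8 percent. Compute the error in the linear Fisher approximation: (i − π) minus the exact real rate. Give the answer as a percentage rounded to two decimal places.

0.79%

Approximate: r ≈ 18.640% − 9.800% = 8.8400%
Exact: (1 + 0.1864)/(1 + 0.0980) − 1 = 8.0510%
Error = 8.8400% − 8.0510% = 0.7890% → 0.79%.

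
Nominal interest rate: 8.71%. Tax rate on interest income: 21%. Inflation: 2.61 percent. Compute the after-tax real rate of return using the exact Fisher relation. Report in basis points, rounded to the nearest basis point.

416 basis points

After-tax nominal return = 8.71% × (1 − 0.21) = 6.8809%.
1 + r = 1.068809 / 1.02610 = 1.041623
After-tax real rate = 1.041623 − 1 → 416 basis points.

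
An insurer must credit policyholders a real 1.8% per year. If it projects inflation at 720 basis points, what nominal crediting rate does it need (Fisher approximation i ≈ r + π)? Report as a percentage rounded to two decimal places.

9.00%

i ≈ r + π = 1.8% + 7.2% = 9.00%.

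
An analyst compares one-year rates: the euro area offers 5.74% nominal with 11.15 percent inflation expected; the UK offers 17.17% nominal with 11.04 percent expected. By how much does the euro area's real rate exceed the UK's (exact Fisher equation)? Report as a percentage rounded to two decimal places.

The euro area: (1 + 0.0574)/(1 + 0.1115) − 1 = -4.8673%
The UK: (1 + 0.1717)/(1 + 0.1104) − 1 = 5.5205%
Differential = -4.8673% − 5.5205% = -10.3878% → -10.39%.

-10.39%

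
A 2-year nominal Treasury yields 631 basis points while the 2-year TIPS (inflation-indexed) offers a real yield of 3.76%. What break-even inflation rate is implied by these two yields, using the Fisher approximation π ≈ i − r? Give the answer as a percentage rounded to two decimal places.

2.55%

π ≈ i − r = 6.31% − 3.76% → 2.55%.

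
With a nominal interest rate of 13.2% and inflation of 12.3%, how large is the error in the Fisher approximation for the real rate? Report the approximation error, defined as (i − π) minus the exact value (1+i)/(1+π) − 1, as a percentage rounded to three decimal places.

Approximate: r ≈ 13.200% − 12.300% = 0.9000%
Exact: (1 + 0.1320)/(1 + 0.1230) − 1 = 0.8014%
Error = 0.9000% − 0.8014% = 0.0986% → 0.099%.

0.099%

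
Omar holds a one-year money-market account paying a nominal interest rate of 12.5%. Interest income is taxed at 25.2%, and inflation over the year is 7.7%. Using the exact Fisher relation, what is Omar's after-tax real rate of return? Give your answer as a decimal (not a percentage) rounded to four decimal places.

0.0153

After-tax nominal return = 12.5% × (1 − 0.252) = 9.3500%.
1 + r = 1.09350 / 1.07700 = 1.015320
After-tax real rate = 1.015320 − 1 → 0.0153.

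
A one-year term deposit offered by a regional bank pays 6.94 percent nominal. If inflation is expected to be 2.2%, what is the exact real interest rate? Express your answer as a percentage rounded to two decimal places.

1 + r = 1.06940 / 1.02200 = 1.046380
r = 1.046380 − 1 = 4.6380%, i.e. 4.64%.

4.64%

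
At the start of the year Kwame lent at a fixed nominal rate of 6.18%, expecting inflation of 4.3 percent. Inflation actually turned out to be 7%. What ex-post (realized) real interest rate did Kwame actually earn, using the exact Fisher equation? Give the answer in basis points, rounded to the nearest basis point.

Ex-post: (1 + 0.0618)/(1 + 0.0700) − 1 = -0.7664%
So the realized real rate is -77 basis points.

-77 basis points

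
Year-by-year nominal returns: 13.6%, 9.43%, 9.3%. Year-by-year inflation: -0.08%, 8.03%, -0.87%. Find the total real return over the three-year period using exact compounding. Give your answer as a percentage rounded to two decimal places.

26.98%

Compound the nominal returns: 1.1360 × 1.0943 × 1.0930 = 1.358735.
Compound inflation: 0.9992 × 1.0803 × 0.9913 = 1.070045.
Deflate: 1.358735 / 1.070045 = 1.269793.
Total real return = 1.269793 − 1 → 26.98%.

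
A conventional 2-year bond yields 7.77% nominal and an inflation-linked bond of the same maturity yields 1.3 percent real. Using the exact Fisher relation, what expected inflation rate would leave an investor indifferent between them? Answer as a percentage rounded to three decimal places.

(1 + π) = (1 + i)/(1 + r) = 1.07770 / 1.01300 = 1.063870
Break-even inflation = 1.063870 − 1 → 6.387%.

6.387%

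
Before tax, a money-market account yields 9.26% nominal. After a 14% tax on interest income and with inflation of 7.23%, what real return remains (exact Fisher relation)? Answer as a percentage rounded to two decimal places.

0.68%

After-tax nominal return = 9.26% × (1 − 0.14) = 7.9636%.
1 + r = 1.079636 / 1.07230 = 1.006841
After-tax real rate = 1.006841 − 1 → 0.68%.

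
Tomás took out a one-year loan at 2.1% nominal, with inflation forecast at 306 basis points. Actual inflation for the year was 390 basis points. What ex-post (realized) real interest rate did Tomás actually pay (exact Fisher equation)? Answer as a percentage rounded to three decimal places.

Ex-post: (1 + 0.0210)/(1 + 0.0390) − 1 = -1.7324%
So the realized real rate is -1.732%.

-1.732%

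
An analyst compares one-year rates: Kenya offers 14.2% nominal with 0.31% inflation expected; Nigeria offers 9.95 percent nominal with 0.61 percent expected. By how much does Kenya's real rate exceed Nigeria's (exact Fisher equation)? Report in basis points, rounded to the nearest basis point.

Kenya: (1 + 0.1420)/(1 + 0.0031) − 1 = 13.8471%
Nigeria: (1 + 0.0995)/(1 + 0.0061) − 1 = 9.2834%
Differential = 13.8471% − 9.2834% = 4.5637% → 456 basis points.

456 basis points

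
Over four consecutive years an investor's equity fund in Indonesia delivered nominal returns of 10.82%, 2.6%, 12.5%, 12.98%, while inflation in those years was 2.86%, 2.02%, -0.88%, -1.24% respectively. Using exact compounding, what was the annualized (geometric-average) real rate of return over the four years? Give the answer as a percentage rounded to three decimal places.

Nominal growth factor = 1.1082 × 1.0260 × 1.1250 × 1.1298 = 1.44517220
Price-level growth factor = 1.0286 × 1.0202 × 0.9912 × 0.9876 = 1.02724542
Real growth factor = 1.44517220 / 1.02724542 = 1.40684220
Annualized real rate = 1.40684220^(1/4) − 1 = 8.9084% → 8.908%.

8.908%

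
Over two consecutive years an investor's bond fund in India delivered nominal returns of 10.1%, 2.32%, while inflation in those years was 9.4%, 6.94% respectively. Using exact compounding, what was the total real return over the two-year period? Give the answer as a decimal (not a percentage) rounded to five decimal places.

-0.03708

Compound the nominal returns: 1.1010 × 1.0232 = 1.126543.
Compound inflation: 1.0940 × 1.0694 = 1.169924.
Deflate: 1.126543 / 1.169924 = 0.962920.
Total real return = 0.962920 − 1 → -0.03708.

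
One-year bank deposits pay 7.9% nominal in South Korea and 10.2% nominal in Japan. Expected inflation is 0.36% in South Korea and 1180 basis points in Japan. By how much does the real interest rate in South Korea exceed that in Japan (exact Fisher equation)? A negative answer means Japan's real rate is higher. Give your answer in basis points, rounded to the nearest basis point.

894 basis points

South Korea: (1 + 0.0790)/(1 + 0.0036) − 1 = 7.5130%
Japan: (1 + 0.1020)/(1 + 0.1180) − 1 = -1.4311%
Differential = 7.5130% − (-1.4311%) = 8.9441% → 894 basis points.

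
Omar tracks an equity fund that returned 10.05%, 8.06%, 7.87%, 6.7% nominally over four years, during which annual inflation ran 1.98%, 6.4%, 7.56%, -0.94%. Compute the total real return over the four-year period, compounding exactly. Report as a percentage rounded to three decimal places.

Nominal growth factor = 1.1005 × 1.0806 × 1.0787 × 1.0670 = 1.368737
Price-level growth factor = 1.0198 × 1.0640 × 1.0756 × 0.9906 = 1.156128
Real growth factor = 1.368737 / 1.156128 = 1.183898
Total real return = 1.183898 − 1 → 18.390%.

18.390%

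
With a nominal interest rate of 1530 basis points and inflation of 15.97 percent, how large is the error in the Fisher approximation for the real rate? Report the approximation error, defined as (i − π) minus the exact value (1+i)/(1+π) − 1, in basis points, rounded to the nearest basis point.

-9 basis points

Approximate: r ≈ 15.300% − 15.970% = -0.6700%
Exact: (1 + 0.1530)/(1 + 0.1597) − 1 = -0.5777%
Error = -0.6700% − (-0.5777%) = -0.0923% → -9 basis points.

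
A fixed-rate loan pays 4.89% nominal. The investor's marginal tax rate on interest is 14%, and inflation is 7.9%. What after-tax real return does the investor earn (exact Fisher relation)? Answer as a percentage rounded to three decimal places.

-3.424%

After-tax nominal return = 4.89% × (1 − 0.14) = 4.2054%.
1 + r = 1.042054 / 1.07900 = 0.965759
After-tax real rate = 0.965759 − 1 → -3.424%.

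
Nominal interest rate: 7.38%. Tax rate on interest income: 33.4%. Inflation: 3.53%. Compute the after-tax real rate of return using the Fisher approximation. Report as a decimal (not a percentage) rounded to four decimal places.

0.0139

After-tax nominal return = 7.38% × (1 − 0.334) = 4.91508%.
r ≈ 4.91508% − 3.53% → 0.0139.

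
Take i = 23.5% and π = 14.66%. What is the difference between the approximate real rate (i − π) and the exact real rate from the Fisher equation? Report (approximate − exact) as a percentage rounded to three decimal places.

Approximate: r ≈ 23.500% − 14.660% = 8.8400%
Exact: (1 + 0.2350)/(1 + 0.1466) − 1 = 7.7098%
Error = 8.8400% − 7.7098% = 1.1302% → 1.130%.

1.130%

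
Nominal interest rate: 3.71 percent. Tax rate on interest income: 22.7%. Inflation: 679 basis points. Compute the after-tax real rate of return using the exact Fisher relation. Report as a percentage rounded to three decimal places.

After-tax nominal return = 3.71% × (1 − 0.227) = 2.86783%.
1 + r = 1.0286783 / 1.06790 = 0.963272
After-tax real rate = 0.963272 − 1 → -3.673%.

-3.673%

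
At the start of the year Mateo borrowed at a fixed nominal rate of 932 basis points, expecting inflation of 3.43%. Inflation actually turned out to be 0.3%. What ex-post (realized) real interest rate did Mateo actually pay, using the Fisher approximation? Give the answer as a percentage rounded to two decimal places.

9.02%

Ex-post: 9.32% − 0.3% = 9.020%
So the realized real rate is 9.02%.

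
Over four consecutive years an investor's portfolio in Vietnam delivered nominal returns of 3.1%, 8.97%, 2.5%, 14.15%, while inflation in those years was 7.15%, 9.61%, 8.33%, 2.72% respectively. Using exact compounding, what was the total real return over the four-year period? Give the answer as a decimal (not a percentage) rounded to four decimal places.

Compound the nominal returns: 1.0310 × 1.0897 × 1.0250 × 1.1415 = 1.314515.
Compound inflation: 1.0715 × 1.0961 × 1.0833 × 1.0272 = 1.306911.
Deflate: 1.314515 / 1.306911 = 1.005818.
Total real return = 1.005818 − 1 → 0.0058.

0.0058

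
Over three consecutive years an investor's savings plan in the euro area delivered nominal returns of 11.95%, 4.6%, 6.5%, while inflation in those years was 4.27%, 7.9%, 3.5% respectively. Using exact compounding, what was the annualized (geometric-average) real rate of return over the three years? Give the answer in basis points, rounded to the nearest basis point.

231 basis points

Compound the nominal returns: 1.1195 × 1.0460 × 1.0650 = 1.24711181.
Compound inflation: 1.0427 × 1.0790 × 1.0350 = 1.16445087.
Deflate: 1.24711181 / 1.16445087 = 1.07098706.
Annualized real rate = 1.07098706^(1/3) − 1 = 2.3124% → 231 basis points.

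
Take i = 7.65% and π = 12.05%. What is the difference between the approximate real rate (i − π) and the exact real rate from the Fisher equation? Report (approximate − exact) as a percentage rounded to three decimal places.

Approximate: r ≈ 7.650% − 12.050% = -4.4000%
Exact: (1 + 0.0765)/(1 + 0.1205) − 1 = -3.9268%
Error = -4.4000% − (-3.9268%) = -0.4732% → -0.473%.

-0.473%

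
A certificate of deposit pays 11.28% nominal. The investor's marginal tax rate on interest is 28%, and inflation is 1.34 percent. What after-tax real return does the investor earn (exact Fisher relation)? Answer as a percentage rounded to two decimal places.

6.69%

After-tax nominal return = 11.28% × (1 − 0.28) = 8.1216%.
1 + r = 1.081216 / 1.01340 = 1.066919
After-tax real rate = 1.066919 − 1 → 6.69%.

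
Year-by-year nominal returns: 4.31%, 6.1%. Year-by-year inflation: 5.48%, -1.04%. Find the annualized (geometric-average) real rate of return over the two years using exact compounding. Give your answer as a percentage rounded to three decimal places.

Nominal growth factor = 1.0431 × 1.0610 = 1.10672910
Price-level growth factor = 1.0548 × 0.9896 = 1.04383008
Real growth factor = 1.10672910 / 1.04383008 = 1.06025791
Annualized real rate = 1.06025791^(1/2) − 1 = 2.9688% → 2.969%.

2.969%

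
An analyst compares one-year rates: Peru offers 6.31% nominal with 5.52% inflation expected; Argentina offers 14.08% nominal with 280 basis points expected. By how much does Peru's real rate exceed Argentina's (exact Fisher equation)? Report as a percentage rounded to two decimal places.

Peru: (1 + 0.0631)/(1 + 0.0552) − 1 = 0.7487%
Argentina: (1 + 0.1408)/(1 + 0.0280) − 1 = 10.9728%
Differential = 0.7487% − 10.9728% = -10.2241% → -10.22%.

-10.22%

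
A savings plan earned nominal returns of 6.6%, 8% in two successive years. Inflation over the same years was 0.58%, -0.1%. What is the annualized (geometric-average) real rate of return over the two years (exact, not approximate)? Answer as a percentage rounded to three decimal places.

Compound the nominal returns: 1.0660 × 1.0800 = 1.15128000.
Compound inflation: 1.0058 × 0.9990 = 1.00479420.
Deflate: 1.15128000 / 1.00479420 = 1.14578687.
Annualized real rate = 1.14578687^(1/2) − 1 = 7.0414% → 7.041%.

7.041%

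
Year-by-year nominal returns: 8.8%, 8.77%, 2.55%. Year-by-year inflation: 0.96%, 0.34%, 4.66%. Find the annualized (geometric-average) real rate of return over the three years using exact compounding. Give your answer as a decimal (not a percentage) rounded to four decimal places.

Nominal growth factor = 1.0880 × 1.0877 × 1.0255 = 1.21359475
Price-level growth factor = 1.0096 × 1.0034 × 1.0466 = 1.06023996
Real growth factor = 1.21359475 / 1.06023996 = 1.14464158
Annualized real rate = 1.14464158^(1/3) − 1 = 4.6060% → 0.0461.

0.0461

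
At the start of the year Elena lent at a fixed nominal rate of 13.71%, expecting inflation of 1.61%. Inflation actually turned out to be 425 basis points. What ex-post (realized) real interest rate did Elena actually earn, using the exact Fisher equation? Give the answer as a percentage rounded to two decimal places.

Ex-post: (1 + 0.1371)/(1 + 0.0425) − 1 = 9.0743%
So the realized real rate is 9.07%.

9.07%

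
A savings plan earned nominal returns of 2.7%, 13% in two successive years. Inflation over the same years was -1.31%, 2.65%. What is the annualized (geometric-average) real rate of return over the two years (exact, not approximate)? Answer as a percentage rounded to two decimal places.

7.03%

Nominal growth factor = 1.0270 × 1.1300 = 1.16051000
Price-level growth factor = 0.9869 × 1.0265 = 1.01305285
Real growth factor = 1.16051000 / 1.01305285 = 1.14555721
Annualized real rate = 1.14555721^(1/2) − 1 = 7.0307% → 7.03%.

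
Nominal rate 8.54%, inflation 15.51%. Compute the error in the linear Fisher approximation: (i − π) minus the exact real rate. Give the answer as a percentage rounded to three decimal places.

Approximate: r ≈ 8.540% − 15.510% = -6.9700%
Exact: (1 + 0.0854)/(1 + 0.1551) − 1 = -6.0341%
Error = -6.9700% − (-6.0341%) = -0.9359% → -0.936%.

-0.936%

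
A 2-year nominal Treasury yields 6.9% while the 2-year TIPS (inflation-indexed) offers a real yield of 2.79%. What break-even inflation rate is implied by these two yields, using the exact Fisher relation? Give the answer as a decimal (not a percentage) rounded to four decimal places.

0.0400

(1 + π) = (1 + i)/(1 + r) = 1.06900 / 1.02790 = 1.039984
Break-even inflation = 1.039984 − 1 → 0.0400.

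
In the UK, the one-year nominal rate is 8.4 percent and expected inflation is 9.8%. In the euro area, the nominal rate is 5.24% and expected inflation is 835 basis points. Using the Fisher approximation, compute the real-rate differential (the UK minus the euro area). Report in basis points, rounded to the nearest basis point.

171 basis points

The UK: 8.4% − 9.8% = -1.400%
The euro area: 5.24% − 8.35% = -3.110%
Differential = 1.710% → 171 basis points.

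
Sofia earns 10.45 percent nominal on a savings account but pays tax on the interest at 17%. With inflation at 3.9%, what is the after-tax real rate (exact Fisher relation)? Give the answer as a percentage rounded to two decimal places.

After-tax nominal return = 10.45% × (1 − 0.17) = 8.6735%.
1 + r = 1.086735 / 1.03900 = 1.045943
After-tax real rate = 1.045943 − 1 → 4.59%.

4.59%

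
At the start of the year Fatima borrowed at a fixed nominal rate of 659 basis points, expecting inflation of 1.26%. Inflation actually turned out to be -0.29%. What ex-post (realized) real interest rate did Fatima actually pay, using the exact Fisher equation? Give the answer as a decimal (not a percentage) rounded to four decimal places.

0.0690

Ex-post: (1 + 0.0659)/(1 − 0.0029) − 1 = 6.9000%
So the realized real rate is 0.0690.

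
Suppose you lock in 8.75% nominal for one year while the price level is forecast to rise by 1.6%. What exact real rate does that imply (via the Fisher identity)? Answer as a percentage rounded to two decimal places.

By the Fisher identity, 1 + r = (1 + i)/(1 + π).
1 + r = 1.08750 / 1.01600 = 1.070374
r = 1.070374 − 1 = 7.0374%, i.e. 7.04%.

7.04%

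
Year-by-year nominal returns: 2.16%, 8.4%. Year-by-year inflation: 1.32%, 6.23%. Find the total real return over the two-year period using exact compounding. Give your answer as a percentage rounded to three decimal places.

Nominal growth factor = 1.0216 × 1.0840 = 1.107414
Price-level growth factor = 1.0132 × 1.0623 = 1.076322
Real growth factor = 1.107414 / 1.076322 = 1.028887
Total real return = 1.028887 − 1 → 2.889%.

2.889%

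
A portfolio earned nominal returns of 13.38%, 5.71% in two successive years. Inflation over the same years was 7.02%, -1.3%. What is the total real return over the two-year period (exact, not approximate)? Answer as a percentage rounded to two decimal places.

Compound the nominal returns: 1.1338 × 1.0571 = 1.198540.
Compound inflation: 1.0702 × 0.9870 = 1.056287.
Deflate: 1.198540 / 1.056287 = 1.134672.
Total real return = 1.134672 − 1 → 13.47%.

13.47%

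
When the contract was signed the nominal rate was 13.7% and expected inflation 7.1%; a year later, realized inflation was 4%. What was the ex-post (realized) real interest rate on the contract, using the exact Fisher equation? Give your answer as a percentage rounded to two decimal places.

Ex-post: (1 + 0.1370)/(1 + 0.0400) − 1 = 9.3269%
So the realized real rate is 9.33%.

9.33%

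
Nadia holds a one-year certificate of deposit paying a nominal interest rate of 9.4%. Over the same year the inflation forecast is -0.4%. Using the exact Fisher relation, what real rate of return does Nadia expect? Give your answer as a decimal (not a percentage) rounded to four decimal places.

0.0984

1 + r = 1.09400 / 0.99600 = 1.098394
r = 1.098394 − 1 = 9.8394%, i.e. 0.0984.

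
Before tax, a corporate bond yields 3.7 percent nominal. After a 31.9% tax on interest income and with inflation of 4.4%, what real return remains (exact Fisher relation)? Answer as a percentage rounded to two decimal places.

After-tax nominal return = 3.7% × (1 − 0.319) = 2.5197%.
1 + r = 1.025197 / 1.04400 = 0.981989
After-tax real rate = 0.981989 − 1 → -1.80%.

-1.80%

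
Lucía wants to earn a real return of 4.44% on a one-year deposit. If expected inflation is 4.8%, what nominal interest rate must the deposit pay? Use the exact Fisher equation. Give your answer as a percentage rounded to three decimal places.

9.453%

(1 + i) = (1 + r)(1 + π) = 1.04440 × 1.04800 = 1.0945312
i = 1.0945312 − 1, so the required nominal rate is 9.453%.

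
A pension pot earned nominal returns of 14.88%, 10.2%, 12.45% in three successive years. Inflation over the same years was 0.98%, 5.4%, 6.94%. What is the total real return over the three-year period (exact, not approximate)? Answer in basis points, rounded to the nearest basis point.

2507 basis points

Compound the nominal returns: 1.1488 × 1.1020 × 1.1245 = 1.423592.
Compound inflation: 1.0098 × 1.0540 × 1.0694 = 1.138194.
Deflate: 1.423592 / 1.138194 = 1.250747.
Total real return = 1.250747 − 1 → 2507 basis points.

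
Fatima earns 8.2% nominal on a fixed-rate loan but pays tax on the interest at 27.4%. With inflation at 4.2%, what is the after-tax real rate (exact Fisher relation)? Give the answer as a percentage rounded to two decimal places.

1.68%

After-tax nominal return = 8.2% × (1 − 0.274) = 5.9532%.
1 + r = 1.059532 / 1.04200 = 1.016825
After-tax real rate = 1.016825 − 1 → 1.68%.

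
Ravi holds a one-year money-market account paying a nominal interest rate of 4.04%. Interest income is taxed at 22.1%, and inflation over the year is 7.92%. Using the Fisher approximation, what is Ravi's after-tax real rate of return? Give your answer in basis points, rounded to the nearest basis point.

After-tax nominal return = 4.04% × (1 − 0.221) = 3.14716%.
r ≈ 3.14716% − 7.92% → -477 basis points.

-477 basis points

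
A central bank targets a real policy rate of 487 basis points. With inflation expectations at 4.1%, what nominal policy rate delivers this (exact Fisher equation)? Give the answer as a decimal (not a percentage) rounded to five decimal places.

0.09170

(1 + i) = (1 + r)(1 + π) = 1.04870 × 1.04100 = 1.0916967
i = 1.0916967 − 1, so the required nominal rate is 0.09170.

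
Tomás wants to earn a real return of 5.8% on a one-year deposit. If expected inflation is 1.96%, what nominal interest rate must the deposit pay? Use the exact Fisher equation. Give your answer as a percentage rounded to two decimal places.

(1 + i) = (1 + r)(1 + π) = 1.05800 × 1.01960 = 1.0787368
i = 1.0787368 − 1, so the required nominal rate is 7.87%.

7.87%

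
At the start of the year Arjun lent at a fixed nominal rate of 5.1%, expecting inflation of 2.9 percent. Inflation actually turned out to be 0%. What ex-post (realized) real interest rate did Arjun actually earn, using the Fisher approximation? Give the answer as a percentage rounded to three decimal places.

Ex-post: 5.1% − 0% = 5.100%
So the realized real rate is 5.100%.

5.100%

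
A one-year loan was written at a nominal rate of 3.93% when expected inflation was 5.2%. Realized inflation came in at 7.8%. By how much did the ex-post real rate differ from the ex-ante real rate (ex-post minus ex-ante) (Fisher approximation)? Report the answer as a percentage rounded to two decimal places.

Ex-ante: 3.93% − 5.2% = -1.270%
Ex-post: 3.93% − 7.8% = -3.870%
Difference (ex-post − ex-ante) = -2.6000% → -2.60%.

-2.60%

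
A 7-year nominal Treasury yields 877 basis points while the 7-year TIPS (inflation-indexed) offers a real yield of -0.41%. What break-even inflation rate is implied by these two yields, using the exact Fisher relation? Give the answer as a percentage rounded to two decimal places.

9.22%

(1 + π) = (1 + i)/(1 + r) = 1.08770 / 0.99590 = 1.092178
Break-even inflation = 1.092178 − 1 → 9.22%.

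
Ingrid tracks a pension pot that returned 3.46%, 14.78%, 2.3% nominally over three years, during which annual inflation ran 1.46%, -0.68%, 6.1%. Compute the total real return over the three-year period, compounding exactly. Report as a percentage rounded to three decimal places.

13.623%

Nominal growth factor = 1.0346 × 1.1478 × 1.0230 = 1.214827
Price-level growth factor = 1.0146 × 0.9932 × 1.0610 = 1.069170
Real growth factor = 1.214827 / 1.069170 = 1.136233
Total real return = 1.136233 − 1 → 13.623%.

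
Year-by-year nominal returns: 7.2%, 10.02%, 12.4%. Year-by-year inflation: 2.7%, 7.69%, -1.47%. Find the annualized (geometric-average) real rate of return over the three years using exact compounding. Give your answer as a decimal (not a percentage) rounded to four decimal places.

Compound the nominal returns: 1.0720 × 1.1002 × 1.1240 = 1.32566179.
Compound inflation: 1.0270 × 1.0769 × 0.9853 = 1.08971845.
Deflate: 1.32566179 / 1.08971845 = 1.21651770.
Annualized real rate = 1.21651770^(1/3) − 1 = 6.7512% → 0.0675.

0.0675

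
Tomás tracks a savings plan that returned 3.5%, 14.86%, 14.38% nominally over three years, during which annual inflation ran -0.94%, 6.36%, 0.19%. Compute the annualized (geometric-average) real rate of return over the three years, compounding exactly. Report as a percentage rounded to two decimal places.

8.81%

Nominal growth factor = 1.0350 × 1.1486 × 1.1438 = 1.35975058
Price-level growth factor = 0.9906 × 1.0636 × 1.0019 = 1.05560400
Real growth factor = 1.35975058 / 1.05560400 = 1.28812564
Annualized real rate = 1.28812564^(1/3) − 1 = 8.8060% → 8.81%.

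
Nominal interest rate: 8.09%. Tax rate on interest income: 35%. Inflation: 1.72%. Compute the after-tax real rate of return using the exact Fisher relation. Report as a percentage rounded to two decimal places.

3.48%

After-tax nominal return = 8.09% × (1 − 0.35) = 5.2585%.
1 + r = 1.052585 / 1.01720 = 1.034787
After-tax real rate = 1.034787 − 1 → 3.48%.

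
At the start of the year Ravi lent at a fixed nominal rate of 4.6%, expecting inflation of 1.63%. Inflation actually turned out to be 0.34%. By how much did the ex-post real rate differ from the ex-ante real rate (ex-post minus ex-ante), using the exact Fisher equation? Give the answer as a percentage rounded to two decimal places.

1.32%

Ex-ante: (1 + 0.0460)/(1 + 0.0163) − 1 = 2.9224%
Ex-post: (1 + 0.0460)/(1 + 0.0034) − 1 = 4.2456%
Difference (ex-post − ex-ante) = 1.3232% → 1.32%.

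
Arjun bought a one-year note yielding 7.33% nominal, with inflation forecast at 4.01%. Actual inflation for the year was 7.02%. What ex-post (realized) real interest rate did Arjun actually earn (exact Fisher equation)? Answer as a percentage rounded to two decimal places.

0.29%

Ex-post: (1 + 0.0733)/(1 + 0.0702) − 1 = 0.2897%
So the realized real rate is 0.29%.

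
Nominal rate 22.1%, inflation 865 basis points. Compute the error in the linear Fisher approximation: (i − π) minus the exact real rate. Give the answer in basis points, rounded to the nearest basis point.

107 basis points

Approximate: r ≈ 22.100% − 8.650% = 13.4500%
Exact: (1 + 0.2210)/(1 + 0.0865) − 1 = 12.3792%
Error = 13.4500% − 12.3792% = 1.0708% → 107 basis points.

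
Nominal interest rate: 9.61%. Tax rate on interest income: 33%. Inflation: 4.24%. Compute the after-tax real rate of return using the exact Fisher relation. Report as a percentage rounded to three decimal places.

After-tax nominal return = 9.61% × (1 − 0.33) = 6.4387%.
1 + r = 1.064387 / 1.04240 = 1.021093
After-tax real rate = 1.021093 − 1 → 2.109%.

2.109%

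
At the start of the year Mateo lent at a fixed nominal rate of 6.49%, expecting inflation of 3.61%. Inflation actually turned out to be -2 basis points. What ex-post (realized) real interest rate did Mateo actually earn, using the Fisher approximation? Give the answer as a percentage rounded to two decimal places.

6.51%

Ex-post: 6.49% − (-0.02%) = 6.510%
So the realized real rate is 6.51%.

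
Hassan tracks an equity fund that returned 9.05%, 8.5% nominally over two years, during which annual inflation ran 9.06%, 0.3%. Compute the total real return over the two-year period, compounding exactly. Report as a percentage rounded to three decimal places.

Compound the nominal returns: 1.0905 × 1.0850 = 1.183193.
Compound inflation: 1.0906 × 1.0030 = 1.093872.
Deflate: 1.183193 / 1.093872 = 1.081656.
Total real return = 1.081656 − 1 → 8.166%.

8.166%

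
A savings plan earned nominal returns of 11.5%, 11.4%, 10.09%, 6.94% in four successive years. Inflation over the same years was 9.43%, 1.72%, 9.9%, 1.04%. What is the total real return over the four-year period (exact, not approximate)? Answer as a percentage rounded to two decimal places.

18.31%

Compound the nominal returns: 1.1150 × 1.1140 × 1.1009 × 1.0694 = 1.462339.
Compound inflation: 1.0943 × 1.0172 × 1.0990 × 1.0104 = 1.236044.
Deflate: 1.462339 / 1.236044 = 1.183081.
Total real return = 1.183081 − 1 → 18.31%.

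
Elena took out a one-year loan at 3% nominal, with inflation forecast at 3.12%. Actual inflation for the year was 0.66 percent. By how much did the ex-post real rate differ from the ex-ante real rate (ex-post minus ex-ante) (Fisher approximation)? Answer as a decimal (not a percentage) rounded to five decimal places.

Ex-ante: 3% − 3.12% = -0.120%
Ex-post: 3% − 0.66% = 2.340%
Difference (ex-post − ex-ante) = 2.4600% → 0.02460.

0.02460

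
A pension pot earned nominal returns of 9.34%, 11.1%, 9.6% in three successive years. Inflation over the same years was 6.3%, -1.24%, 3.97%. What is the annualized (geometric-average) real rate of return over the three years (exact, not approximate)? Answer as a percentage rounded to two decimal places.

6.85%

Nominal growth factor = 1.0934 × 1.1110 × 1.0960 = 1.33138507
Price-level growth factor = 1.0630 × 0.9876 × 1.0397 = 1.09149661
Real growth factor = 1.33138507 / 1.09149661 = 1.21977940
Annualized real rate = 1.21977940^(1/3) − 1 = 6.8465% → 6.85%.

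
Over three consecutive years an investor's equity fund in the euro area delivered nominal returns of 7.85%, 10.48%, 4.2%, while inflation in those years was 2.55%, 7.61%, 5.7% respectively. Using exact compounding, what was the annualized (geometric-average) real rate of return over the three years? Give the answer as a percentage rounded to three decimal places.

2.102%

Compound the nominal returns: 1.0785 × 1.1048 × 1.0420 = 1.24157093.
Compound inflation: 1.0255 × 1.0761 × 1.0570 = 1.16644236.
Deflate: 1.24157093 / 1.16644236 = 1.06440830.
Annualized real rate = 1.06440830^(1/3) − 1 = 2.1024% → 2.102%.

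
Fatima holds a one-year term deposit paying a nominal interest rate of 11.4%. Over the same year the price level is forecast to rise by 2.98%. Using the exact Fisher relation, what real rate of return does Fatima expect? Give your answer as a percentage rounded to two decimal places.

1 + r = 1.11400 / 1.02980 = 1.081763
r = 1.081763 − 1 = 8.1763%, i.e. 8.18%.

8.18%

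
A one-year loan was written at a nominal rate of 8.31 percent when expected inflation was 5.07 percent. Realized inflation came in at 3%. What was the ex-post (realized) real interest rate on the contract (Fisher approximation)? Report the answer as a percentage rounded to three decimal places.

Ex-post: 8.31% − 3% = 5.310%
So the realized real rate is 5.310%.

5.310%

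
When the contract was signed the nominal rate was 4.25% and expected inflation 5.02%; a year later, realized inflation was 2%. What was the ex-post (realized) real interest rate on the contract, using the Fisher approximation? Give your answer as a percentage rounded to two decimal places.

Ex-post: 4.25% − 2% = 2.250%
So the realized real rate is 2.25%.

2.25%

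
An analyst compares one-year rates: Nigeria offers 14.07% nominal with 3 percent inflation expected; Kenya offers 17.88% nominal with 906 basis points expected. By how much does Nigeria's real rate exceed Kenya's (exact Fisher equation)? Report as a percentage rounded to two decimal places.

2.66%

Nigeria: (1 + 0.1407)/(1 + 0.0300) − 1 = 10.7476%
Kenya: (1 + 0.1788)/(1 + 0.0906) − 1 = 8.0873%
Differential = 10.7476% − 8.0873% = 2.6603% → 2.66%.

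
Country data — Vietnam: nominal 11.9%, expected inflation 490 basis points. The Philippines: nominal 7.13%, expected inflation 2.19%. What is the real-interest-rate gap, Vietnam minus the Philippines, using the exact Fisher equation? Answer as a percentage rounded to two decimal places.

Vietnam: (1 + 0.1190)/(1 + 0.0490) − 1 = 6.6730%
The Philippines: (1 + 0.0713)/(1 + 0.0219) − 1 = 4.8341%
Differential = 6.6730% − 4.8341% = 1.8389% → 1.84%.

1.84%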